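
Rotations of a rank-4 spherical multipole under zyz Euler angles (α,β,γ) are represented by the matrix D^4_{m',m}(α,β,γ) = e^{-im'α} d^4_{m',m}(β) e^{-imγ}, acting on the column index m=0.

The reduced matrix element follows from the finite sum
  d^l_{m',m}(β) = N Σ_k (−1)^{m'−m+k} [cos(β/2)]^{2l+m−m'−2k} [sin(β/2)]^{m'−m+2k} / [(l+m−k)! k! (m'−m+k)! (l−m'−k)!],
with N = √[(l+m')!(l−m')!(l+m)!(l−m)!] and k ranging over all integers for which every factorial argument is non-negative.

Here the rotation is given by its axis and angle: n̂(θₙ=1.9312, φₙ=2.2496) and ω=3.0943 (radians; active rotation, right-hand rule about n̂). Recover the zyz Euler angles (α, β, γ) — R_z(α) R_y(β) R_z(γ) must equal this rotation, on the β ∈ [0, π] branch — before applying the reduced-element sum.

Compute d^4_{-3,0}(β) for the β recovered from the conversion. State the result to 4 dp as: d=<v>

d=-0.3206

Axis–angle → zyz. n̂ = (sinθₙcosφₙ, sinθₙsinφₙ, cosθₙ) = (-0.587525, +0.728321, -0.352652), ω = 3.0943.
R = I cosω + sinω [n̂]ₓ + (1−cosω) n̂n̂ᵀ gives
  R = [-0.308897, -0.838663, +0.448583; -0.872006, +0.061427, -0.485625; +0.379721, -0.541176, -0.750294]
β = atan2(√(R₁₃²+R₂₃²), R₃₃) = 2.419303; α = atan2(R₂₃, R₁₃) mod 2π = 5.458158; γ = atan2(R₃₂, −R₃₁) mod 2π = 4.100550
d^4_{-3,0}(β=2.4193) via the finite sum:
Half-angle: c=0.353345, s=0.935493. N=√(1·5040·24·24)=1703.830978
The bounds max(0,m−m')=3 and min(l+m,l−m')=4 give 2 terms
  k=3: (−1)^0·1703.8310/(144)·0.3533^5·0.9355^3 = +0.053356
  k=4: (−1)^1·1703.8310/(144)·0.3533^3·0.9355^5 = -0.373994
d^4_{-3,0}(2.4193) = +0.053356 -0.373994 = -0.320638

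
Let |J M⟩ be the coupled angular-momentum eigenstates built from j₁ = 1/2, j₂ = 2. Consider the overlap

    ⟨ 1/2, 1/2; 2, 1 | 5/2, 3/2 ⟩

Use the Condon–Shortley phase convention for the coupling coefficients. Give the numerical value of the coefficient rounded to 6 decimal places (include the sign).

+0.894427

triangle: 0!·1!·4!/6! = 24/720
(j±m)!: 1!·0!·3!·1!·4!·1! = 144
prefactor² = (2J+1)·Δ·N² = 144/5
  k=0: +1/(0!·0!·0!·3!·1!·1!) = 1/6
Σ = 1/6  ⇒  CG² = 144/5·(1/6)² = 4/5
CG = +√(4/5) = +0.894427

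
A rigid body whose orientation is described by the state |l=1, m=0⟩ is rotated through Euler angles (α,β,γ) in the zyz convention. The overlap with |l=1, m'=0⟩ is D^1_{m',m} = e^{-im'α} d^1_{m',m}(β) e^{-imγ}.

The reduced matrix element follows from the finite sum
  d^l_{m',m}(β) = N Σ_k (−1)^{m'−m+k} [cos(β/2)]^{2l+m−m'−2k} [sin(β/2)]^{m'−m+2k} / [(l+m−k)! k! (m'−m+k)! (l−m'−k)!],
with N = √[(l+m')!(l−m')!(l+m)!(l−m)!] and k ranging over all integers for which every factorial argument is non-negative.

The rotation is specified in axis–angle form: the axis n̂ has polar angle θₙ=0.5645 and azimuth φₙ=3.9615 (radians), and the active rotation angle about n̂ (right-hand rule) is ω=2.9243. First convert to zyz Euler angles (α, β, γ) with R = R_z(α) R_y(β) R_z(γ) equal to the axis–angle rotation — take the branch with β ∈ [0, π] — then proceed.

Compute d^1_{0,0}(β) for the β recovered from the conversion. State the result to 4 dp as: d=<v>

d=0.4343

Axis–angle → zyz. n̂ = (sinθₙcosφₙ, sinθₙsinφₙ, cosθₙ) = (-0.365020, -0.391124, +0.844856), ω = 2.9243.
R = I cosω + sinω [n̂]ₓ + (1−cosω) n̂n̂ᵀ gives
  R = [-0.713138, +0.100040, -0.693848; +0.464319, -0.674125, -0.574424; -0.525206, -0.731811, +0.434295]
β = atan2(√(R₁₃²+R₂₃²), R₃₃) = 1.121541; α = atan2(R₂₃, R₁₃) mod 2π = 3.833104; γ = atan2(R₃₂, −R₃₁) mod 2π = 5.334882
d^1_{0,0}(β=1.1215) via the finite sum:
Half-angle: c=0.846845, s=0.531839. N=√(1·1·1·1)=1.000000
k∈{0,1} keeps every argument non-negative
  k=0: (−1)^0·1.0000/(1)·0.8468^2·0.5318^0 = +0.717147
  k=1: (−1)^1·1.0000/(1)·0.8468^0·0.5318^2 = -0.282853
d^1_{0,0}(1.1215) = +0.717147 -0.282853 = +0.434295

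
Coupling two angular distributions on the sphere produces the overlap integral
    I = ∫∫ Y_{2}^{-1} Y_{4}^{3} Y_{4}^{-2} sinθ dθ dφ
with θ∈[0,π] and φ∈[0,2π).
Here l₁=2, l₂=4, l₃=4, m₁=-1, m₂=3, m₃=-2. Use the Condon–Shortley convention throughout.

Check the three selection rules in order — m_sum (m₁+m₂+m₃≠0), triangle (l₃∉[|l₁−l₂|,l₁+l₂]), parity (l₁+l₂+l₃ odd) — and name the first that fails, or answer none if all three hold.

none

azimuthal sum: -1 + 3 − 2 = 0  ✓
2 ≤ 4 ≤ 6 (triangle on l)  ✓
L = 2 + 4 + 4 = 10 (even)  ✓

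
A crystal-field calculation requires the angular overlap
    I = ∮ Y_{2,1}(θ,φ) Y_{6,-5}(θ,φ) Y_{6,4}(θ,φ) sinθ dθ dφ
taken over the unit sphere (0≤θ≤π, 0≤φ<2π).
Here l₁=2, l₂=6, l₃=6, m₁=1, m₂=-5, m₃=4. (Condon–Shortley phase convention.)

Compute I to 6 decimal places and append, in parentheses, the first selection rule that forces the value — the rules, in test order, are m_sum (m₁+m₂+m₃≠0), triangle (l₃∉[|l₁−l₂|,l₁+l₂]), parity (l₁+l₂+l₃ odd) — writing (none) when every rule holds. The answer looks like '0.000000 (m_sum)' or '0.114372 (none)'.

-0.197649 (none)

Checks pass: Σm=0; 14 even; l₃=6∈[4,8].
(2·2+1)(2·6+1)(2·6+1) = 845
Δ: 2! 2! 10! / 15! → 1/90090
sum: t=0:+1/69120 t=1:−1/14400 t=2:+1/69120 = -7/172800
3j²(2 6 6; 0 0 0) = Δ·Π!·Σ² = 14/715  (sign -1)
sum: t=0:+1/725760 t=1:−1/7257600 = 1/806400
3j²(2 6 6; 1 -5 4) = Δ·Π!·Σ² = 27/910  (sign +1)
combine: 4πI² = 845·14/715·27/910 = 27/55
take √, sign -1: I = -0.19764945
No selection rule forces the value: the integral is nonzero (none).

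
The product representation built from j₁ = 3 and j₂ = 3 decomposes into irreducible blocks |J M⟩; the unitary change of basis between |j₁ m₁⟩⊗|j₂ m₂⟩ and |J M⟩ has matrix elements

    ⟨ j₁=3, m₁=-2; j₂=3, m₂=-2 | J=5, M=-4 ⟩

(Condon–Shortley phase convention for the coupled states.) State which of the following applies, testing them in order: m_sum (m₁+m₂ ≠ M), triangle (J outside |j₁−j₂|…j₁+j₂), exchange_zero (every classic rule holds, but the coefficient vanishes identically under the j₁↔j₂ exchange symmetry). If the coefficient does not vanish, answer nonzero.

exchange_zero

m-sum: m₁+m₂ = -2+(-2) = -4, M = -4  ✓
triangle: |j₁−j₂| = 0 ≤ J = 5 ≤ j₁+j₂ = 6  ✓
exchange: j₁=j₂ and m₁=m₂, and (−1)^(j₁+j₂−J) = (−1)^1 = −1 forces ⟨j₁m₁;j₂m₂|JM⟩ = −⟨j₂m₂;j₁m₁|JM⟩ = −⟨j₁m₁;j₂m₂|JM⟩ ⇒ the coefficient vanishes identically
Racah sum check: Σ_k collapses to 0 ⇒ CG = 0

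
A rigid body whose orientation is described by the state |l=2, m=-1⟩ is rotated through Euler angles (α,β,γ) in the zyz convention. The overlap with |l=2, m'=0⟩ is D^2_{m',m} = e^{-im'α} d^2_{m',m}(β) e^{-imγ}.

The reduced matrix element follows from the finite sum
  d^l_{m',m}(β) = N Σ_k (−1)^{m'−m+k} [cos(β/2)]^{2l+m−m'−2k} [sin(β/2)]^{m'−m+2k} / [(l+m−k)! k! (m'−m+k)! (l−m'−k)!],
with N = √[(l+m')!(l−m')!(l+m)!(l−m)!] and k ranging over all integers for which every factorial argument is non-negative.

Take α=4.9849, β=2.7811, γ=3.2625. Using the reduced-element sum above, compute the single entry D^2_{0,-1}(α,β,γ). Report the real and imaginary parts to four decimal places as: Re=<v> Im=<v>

Re=-0.4013 Im=-0.0488

Split into d^2_{0,-1}(β=2.7811) × two z-phases.
Half-angle: c=0.179272, s=0.983800. N=√(2·2·1·6)=4.898979
k∈{0,1} keeps every argument non-negative
  k=0: (−1)^1·4.8990/(2)·0.1793^3·0.9838^1 = -0.013884
  k=1: (−1)^2·4.8990/(2)·0.1793^1·0.9838^3 = +0.418127
d^2_{0,-1}(2.7811) = -0.013884 +0.418127 = +0.404242
Attach z-rotation phases: D = e^{-i(0)(4.9849)}·(+0.404242)·e^{-i(-1)(3.2625)} = -0.401291-0.048757i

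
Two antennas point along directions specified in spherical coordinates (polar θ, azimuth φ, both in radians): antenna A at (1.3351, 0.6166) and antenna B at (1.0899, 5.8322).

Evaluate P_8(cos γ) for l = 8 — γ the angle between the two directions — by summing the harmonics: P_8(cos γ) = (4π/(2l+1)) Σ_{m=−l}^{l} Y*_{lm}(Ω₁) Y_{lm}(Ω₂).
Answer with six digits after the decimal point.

Addition theorem: P_8(cos γ) = (4π/17) Σ_m Y*_{lm}(Ω₁) Y_{lm}(Ω₂), m = −8…8:
  m=-8: (0.09005 - 0.40190j) × (-0.17575 - 0.08845j) = -0.05138 + 0.06267j  (running Σ = -0.05138 + 0.06267j)
  m=-7: (-0.15269 - 0.36501j) × (-0.41057 - 0.00628j) = 0.06039 + 0.15082j  (running Σ = 0.00902 + 0.21349j)
  m=-6: (0.04912 + 0.03066j) × (-0.36619 + 0.17047j) = -0.02322 - 0.00285j  (running Σ = -0.01420 + 0.21063j)
  m=-5: (0.35952 - 0.02109j) × (-0.02730 + 0.03347j) = -0.00911 + 0.01261j  (running Σ = -0.02330 + 0.22324j)
  m=-4: (0.05300 - 0.04244j) × (0.07665 - 0.32278j) = -0.00964 - 0.02036j  (running Σ = -0.03294 + 0.20288j)
  m=-3: (-0.08770 + 0.30612j) × (-0.04733 - 0.21381j) = 0.06960 + 0.00426j  (running Σ = 0.03666 + 0.20714j)
  m=-2: (0.04015 + 0.11438j) × (0.14382 + 0.18197j) = -0.01504 + 0.02376j  (running Σ = 0.02162 + 0.23090j)
  m=-1: (-0.24091 - 0.17075j) × (0.24344 + 0.11789j) = -0.03852 - 0.06997j  (running Σ = -0.01690 + 0.16093j)
  m=0: (-0.13624 + 0.00000j) × (-0.19543 + 0.00000j) = 0.02663 + 0.00000j  (running Σ = 0.00973 + 0.16093j)
  m=1: (0.24091 - 0.17075j) × (-0.24344 + 0.11789j) = -0.03852 + 0.06997j  (running Σ = -0.02879 + 0.23090j)
  m=2: (0.04015 - 0.11438j) × (0.14382 - 0.18197j) = -0.01504 - 0.02376j  (running Σ = -0.04383 + 0.20714j)
  m=3: (0.08770 + 0.30612j) × (0.04733 - 0.21381j) = 0.06960 - 0.00426j  (running Σ = 0.02577 + 0.20288j)
  m=4: (0.05300 + 0.04244j) × (0.07665 + 0.32278j) = -0.00964 + 0.02036j  (running Σ = 0.01614 + 0.22324j)
  m=5: (-0.35952 - 0.02109j) × (0.02730 + 0.03347j) = -0.00911 - 0.01261j  (running Σ = 0.00703 + 0.21063j)
  m=6: (0.04912 - 0.03066j) × (-0.36619 - 0.17047j) = -0.02322 + 0.00285j  (running Σ = -0.01619 + 0.21349j)
  m=7: (0.15269 - 0.36501j) × (0.41057 - 0.00628j) = 0.06039 - 0.15082j  (running Σ = 0.04421 + 0.06267j)
  m=8: (0.09005 + 0.40190j) × (-0.17575 + 0.08845j) = -0.05138 - 0.06267j  (running Σ = -0.00717 - 0.00000j)
Σ over m = -0.00717 - 0.00000j; ×(4π/17) → -0.00530 - 0.00000j. Real part: -0.005297

-0.005297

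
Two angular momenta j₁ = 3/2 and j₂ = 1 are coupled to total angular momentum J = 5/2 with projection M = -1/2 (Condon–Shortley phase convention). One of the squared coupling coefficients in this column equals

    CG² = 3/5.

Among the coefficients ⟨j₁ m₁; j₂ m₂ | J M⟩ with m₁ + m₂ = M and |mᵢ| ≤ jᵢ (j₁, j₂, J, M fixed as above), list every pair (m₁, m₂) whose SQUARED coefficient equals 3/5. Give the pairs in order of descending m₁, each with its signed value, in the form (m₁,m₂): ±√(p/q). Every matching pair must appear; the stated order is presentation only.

Admissible pairs with m₁+m₂ = M = -1/2: (-3/2,1), (-1/2,0), (1/2,-1)
  (m₁,m₂)=(1/2,-1): CG² = 3/10, CG = +√(3/10)
  (m₁,m₂)=(-1/2,0): CG² = 3/5, CG = +√(3/5)   ← matches the target
  (m₁,m₂)=(-3/2,1): CG² = 1/10, CG = +√(1/10)
Pairs with CG² = 3/5: (-1/2,0): +√(3/5)

(-1/2,0): +√(3/5)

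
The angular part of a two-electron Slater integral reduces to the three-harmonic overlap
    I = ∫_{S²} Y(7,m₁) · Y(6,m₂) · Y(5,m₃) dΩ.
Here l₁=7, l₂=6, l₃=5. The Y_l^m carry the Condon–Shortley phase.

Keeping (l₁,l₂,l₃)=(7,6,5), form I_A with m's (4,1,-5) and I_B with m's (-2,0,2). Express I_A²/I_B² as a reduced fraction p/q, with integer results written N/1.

770/81

Same 7,6,5: normalisation and zero-m 3j drop out of the ratio.
A: Δ: 8! 6! 4! / 19! → 1/174594420; sum: t=3:−1/12441600 = -1/12441600; 3j²(7 6 5; 4 1 -5) = Δ·Π!·Σ² = 245/12597  (sign -1)
B: Δ: 8! 6! 4! / 19! → 1/174594420; sum: t=3:−1/3110400 t=4:+1/276480 t=5:−1/207360 t=6:+1/1244160 = -1/1382400; 3j²(7 6 5; -2 0 2) = Δ·Π!·Σ² = 189/92378  (sign +1)
I_A²/I_B² = (245/12597)/(189/92378) = 770/81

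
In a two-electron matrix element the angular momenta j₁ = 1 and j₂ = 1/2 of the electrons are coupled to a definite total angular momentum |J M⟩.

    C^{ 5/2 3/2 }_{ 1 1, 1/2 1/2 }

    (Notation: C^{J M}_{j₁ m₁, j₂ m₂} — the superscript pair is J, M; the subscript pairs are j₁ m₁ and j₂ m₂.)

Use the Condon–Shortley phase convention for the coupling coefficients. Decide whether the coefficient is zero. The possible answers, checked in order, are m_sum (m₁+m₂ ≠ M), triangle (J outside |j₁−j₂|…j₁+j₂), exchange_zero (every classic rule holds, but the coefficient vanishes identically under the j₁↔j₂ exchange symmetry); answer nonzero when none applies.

triangle

m-sum: m₁+m₂ = 1+1/2 = 3/2, M = 3/2  ✓
triangle: need |j₁−j₂| ≤ J ≤ j₁+j₂, i.e. J ∈ [1/2, 3/2]; J = 5/2 is outside ✗ ⇒ coefficient is 0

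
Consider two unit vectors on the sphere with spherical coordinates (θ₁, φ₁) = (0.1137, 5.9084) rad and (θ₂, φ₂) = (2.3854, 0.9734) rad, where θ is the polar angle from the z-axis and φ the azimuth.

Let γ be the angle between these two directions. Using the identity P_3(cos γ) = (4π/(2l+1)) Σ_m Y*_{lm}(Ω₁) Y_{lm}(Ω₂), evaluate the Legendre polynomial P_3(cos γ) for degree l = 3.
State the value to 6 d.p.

0.180223

Addition theorem: P_3(cos γ) = (4π/7) Σ_m Y*_{lm}(Ω₁) Y_{lm}(Ω₂), m = −3…3:
  m=-3: Y*=+0.000263-0.000550i  Y=-0.131495-0.029597i  product -0.000051+0.000064i
  m=-2: Y*=+0.009567-0.008905i  Y=+0.128531+0.325570i  product +0.004129+0.001970i
  m=-1: Y*=+0.134289-0.052826i  Y=+0.205305-0.301776i  product +0.011628-0.051371i
  m=+0: Y*=+0.717671-0.000000i  Y=+0.096115+0.000000i  product +0.068979+0.000000i
  m=+1: Y*=-0.134289-0.052826i  Y=-0.205305-0.301776i  product +0.011628+0.051371i
  m=+2: Y*=+0.009567+0.008905i  Y=+0.128531-0.325570i  product +0.004129-0.001970i
  m=+3: Y*=-0.000263-0.000550i  Y=+0.131495-0.029597i  product -0.000051-0.000064i
Accumulated sum +0.100392+0.000000i; after 4π/(2l+1) scaling, +0.180223+0.000000i ⇒ P_3 = 0.180223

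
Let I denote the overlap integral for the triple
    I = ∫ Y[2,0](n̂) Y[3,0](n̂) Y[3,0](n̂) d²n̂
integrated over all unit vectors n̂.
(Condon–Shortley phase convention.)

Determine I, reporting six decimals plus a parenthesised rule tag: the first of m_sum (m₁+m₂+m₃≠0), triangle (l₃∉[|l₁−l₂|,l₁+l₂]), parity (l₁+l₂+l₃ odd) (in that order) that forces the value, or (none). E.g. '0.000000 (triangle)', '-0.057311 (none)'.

0.168209 (none)

Rules hold: Σm=0, L=8 even, 1≤3≤5.
N = 5·7·7 = 245
Δ = 2!·2!·4!/9! = 1/3780
Racah Σ t=0..2: t=0:+1/24 t=1:−1/4 t=2:+1/24 = -1/6
⇒ 3j(2 3 3; 0 0 0)² = 4/105, sgn +1
(m-triple is (0,0,0) — same symbol as above.)
4πI² = N·(3j₀)²·(3jₘ)² = 16/45
I = +1·√(0.355556/4π) = 0.16820883
No selection rule forces the value: the integral is nonzero (none).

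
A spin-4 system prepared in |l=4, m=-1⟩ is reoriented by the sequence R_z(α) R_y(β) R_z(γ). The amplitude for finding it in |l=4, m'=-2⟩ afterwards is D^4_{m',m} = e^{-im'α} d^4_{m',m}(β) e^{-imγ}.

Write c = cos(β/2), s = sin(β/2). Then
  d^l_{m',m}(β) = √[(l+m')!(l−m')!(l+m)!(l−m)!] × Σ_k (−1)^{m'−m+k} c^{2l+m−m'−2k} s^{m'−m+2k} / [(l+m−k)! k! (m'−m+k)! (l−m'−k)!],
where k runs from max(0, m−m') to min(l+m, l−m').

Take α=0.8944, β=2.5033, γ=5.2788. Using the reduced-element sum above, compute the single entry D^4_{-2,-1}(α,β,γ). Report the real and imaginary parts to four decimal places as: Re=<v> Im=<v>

D^4_{-2,-1}(0.8944,2.5033,5.2788) = e^{-i·-2·0.8944}·d^4_{-2,-1}(2.5033)·e^{-i·-1·5.2788}. Compute d first:
c=cos(2.503300/2)=0.313756, s=sin(2.503300/2)=0.949504; N=√[2·720·6·120]=1018.233765
k: max(0,(-1)−(-2))=1 … min(4+(-1),4−(-2))=3
  k=1: (−1)^0·1018.2338/(240)·0.3138^7·0.9495^1 = +0.001206
  k=2: (−1)^1·1018.2338/(48)·0.3138^5·0.9495^3 = -0.055215
  k=3: (−1)^2·1018.2338/(72)·0.3138^3·0.9495^5 = +0.337112
d^4_{-2,-1}(2.5033) = +0.001206 -0.055215 +0.337112 = +0.283103
D = (-0.216281+0.976331i)·(+0.283103)·(+0.536607-0.843832i) = +0.200381+0.199987i

Re=0.2004 Im=0.2000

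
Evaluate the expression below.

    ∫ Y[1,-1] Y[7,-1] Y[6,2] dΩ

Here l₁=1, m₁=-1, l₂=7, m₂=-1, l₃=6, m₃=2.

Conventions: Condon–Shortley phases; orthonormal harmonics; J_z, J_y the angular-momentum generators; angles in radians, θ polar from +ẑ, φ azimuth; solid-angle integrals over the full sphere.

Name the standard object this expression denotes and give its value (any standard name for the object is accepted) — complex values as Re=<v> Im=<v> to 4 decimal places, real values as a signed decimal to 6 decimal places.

This is a Gaunt coefficient — the integral of a triple product of spherical harmonics over the sphere.
Rules hold: Σm=0, L=14 even, 6≤6≤8.
N = 3·15·13 = 585
Δ = 2!·0!·12!/15! = 1/1365
Racah Σ t=1..1: t=1:−1/518400 = -1/518400
⇒ 3j(1 7 6; 0 0 0)² = 7/195, sgn -1
Racah Σ t=2..2: t=2:+1/1935360 = 1/1935360
⇒ 3j(1 7 6; -1 -1 2)² = 1/91, sgn +1
4πI² = N·(3j₀)²·(3jₘ)² = 3/13
I = -1·√(0.230769/4π) = -0.13551395

Gaunt coefficient, -0.135514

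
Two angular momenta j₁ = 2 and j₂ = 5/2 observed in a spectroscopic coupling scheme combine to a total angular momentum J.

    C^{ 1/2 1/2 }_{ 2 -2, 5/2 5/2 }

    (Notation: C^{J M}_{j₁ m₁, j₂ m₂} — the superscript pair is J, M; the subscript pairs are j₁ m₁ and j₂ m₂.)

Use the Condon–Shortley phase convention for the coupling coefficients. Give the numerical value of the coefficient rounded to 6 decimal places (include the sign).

+√(1/3) = +0.577350

√[2·4!0!1!/6! · 0!4!5!0!1!0!] = √(192)
  +(−1)^4/∏(4,0,0,1,0,0)! = 1/24  (running 1/24)
⟨..|..⟩ = √(192)·(1/24) = +0.577350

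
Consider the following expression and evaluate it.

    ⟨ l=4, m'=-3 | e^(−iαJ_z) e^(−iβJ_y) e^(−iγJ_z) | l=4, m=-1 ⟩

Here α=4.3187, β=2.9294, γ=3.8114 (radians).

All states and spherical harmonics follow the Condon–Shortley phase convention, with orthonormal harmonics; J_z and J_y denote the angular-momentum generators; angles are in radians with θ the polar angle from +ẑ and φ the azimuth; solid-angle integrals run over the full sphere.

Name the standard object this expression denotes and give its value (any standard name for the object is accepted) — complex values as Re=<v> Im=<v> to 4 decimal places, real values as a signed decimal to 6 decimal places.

Wigner D-matrix element, Re=0.0008 Im=0.0014

This is a Wigner D-matrix element — the rotation-matrix element ⟨l m'| R(α,β,γ) |l m⟩ in the angular-momentum basis.
Split into d^4_{-3,-1}(β=2.9294) × two z-phases.
Half-angle: c=0.105897, s=0.994377. N=√(1·5040·6·120)=1904.940944
Admissible k: 2..3 (factorial args all ≥0)
  k=2: (−1)^0·1904.9409/(240)·0.1059^6·0.9944^2 = +0.000011
  k=3: (−1)^1·1904.9409/(144)·0.1059^4·0.9944^4 = -0.001627
d^4_{-3,-1}(2.9294) = +0.000011 -0.001627 = -0.001615
D = (+0.925012+0.379938i)·(-0.001615)·(-0.783941-0.620835i) = +0.000790+0.001409i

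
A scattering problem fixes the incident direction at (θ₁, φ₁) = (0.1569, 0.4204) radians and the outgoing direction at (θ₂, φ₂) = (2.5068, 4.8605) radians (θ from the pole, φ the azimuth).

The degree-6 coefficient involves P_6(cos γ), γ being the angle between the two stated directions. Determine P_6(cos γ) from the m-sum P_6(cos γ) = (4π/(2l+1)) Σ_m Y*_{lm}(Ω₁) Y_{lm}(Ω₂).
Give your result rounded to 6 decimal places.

-0.412046

Term-by-term m-sum for l=6 (normalisation 4π/13 = 0.966644):
  m=-6: (-0.000006+0.000004i) × (-0.013245+0.016308i) = +0.000000-0.000000i  (running Σ = +0.000000-0.000000i)
  m=-5: (-0.000078+0.000133i) × (-0.066671-0.072935i) = +0.000015-0.000003i  (running Σ = +0.000015-0.000003i)
  m=-4: (-0.000229+0.002057i) × (+0.224436-0.151068i) = +0.000259+0.000496i  (running Σ = +0.000274+0.000493i)
  m=-3: (+0.005782+0.018076i) × (+0.194260+0.408037i) = -0.006252+0.005871i  (running Σ = -0.005978+0.006364i)
  m=-2: (+0.078739+0.087985i) × (-0.350681+0.107028i) = -0.037029-0.022427i  (running Σ = -0.043007-0.016064i)
  m=-1: (+0.414495+0.185301i) × (+0.016803+0.112620i) = -0.013904+0.049794i  (running Σ = -0.056911+0.033730i)
  m=0: (+0.770462-0.000000i) × (-0.405527+0.000000i) = -0.312443+0.000000i  (running Σ = -0.369354+0.033730i)
  m=1: (-0.414495+0.185301i) × (-0.016803+0.112620i) = -0.013904-0.049794i  (running Σ = -0.383258-0.016064i)
  m=2: (+0.078739-0.087985i) × (-0.350681-0.107028i) = -0.037029+0.022427i  (running Σ = -0.420287+0.006364i)
  m=3: (-0.005782+0.018076i) × (-0.194260+0.408037i) = -0.006252-0.005871i  (running Σ = -0.426539+0.000493i)
  m=4: (-0.000229-0.002057i) × (+0.224436+0.151068i) = +0.000259-0.000496i  (running Σ = -0.426280-0.000003i)
  m=5: (+0.000078+0.000133i) × (+0.066671-0.072935i) = +0.000015+0.000003i  (running Σ = -0.426265-0.000000i)
  m=6: (-0.000006-0.000004i) × (-0.013245-0.016308i) = +0.000000+0.000000i  (running Σ = -0.426265+0.000000i)
Accumulated sum -0.426265+0.000000i; after 4π/(2l+1) scaling, -0.412046+0.000000i ⇒ P_6 = -0.412046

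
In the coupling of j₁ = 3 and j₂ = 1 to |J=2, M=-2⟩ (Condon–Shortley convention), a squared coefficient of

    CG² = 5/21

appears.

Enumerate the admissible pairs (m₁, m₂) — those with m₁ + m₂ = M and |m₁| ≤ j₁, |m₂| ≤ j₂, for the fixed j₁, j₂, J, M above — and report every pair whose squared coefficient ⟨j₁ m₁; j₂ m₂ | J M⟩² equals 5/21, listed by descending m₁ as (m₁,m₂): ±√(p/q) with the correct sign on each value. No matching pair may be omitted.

(-2,0): −√(5/21)

Admissible pairs with m₁+m₂ = M = -2: (-3,1), (-2,0), (-1,-1)
  (m₁,m₂)=(-1,-1): CG² = 1/21, CG = +√(1/21)
  (m₁,m₂)=(-2,0): CG² = 5/21, CG = −√(5/21)   ← matches the target
  (m₁,m₂)=(-3,1): CG² = 5/7, CG = +√(5/7)
Pairs with CG² = 5/21: (-2,0): −√(5/21)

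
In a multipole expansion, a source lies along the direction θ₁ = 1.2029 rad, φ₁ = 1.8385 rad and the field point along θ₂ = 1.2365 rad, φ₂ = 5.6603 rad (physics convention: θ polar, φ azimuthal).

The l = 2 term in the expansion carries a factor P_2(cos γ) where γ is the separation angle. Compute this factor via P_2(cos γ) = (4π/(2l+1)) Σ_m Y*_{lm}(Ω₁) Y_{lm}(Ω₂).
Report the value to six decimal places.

-0.017327

Addition theorem: P_2(cos γ) = (4π/5) Σ_m Y*_{lm}(Ω₁) Y_{lm}(Ω₂), m = −2…2:
  [-2]  conj(Y_{2,-2})(Ω₁) = -0.289247-0.171582i ; Y_{2,-2}(Ω₂) = +0.110071+0.326644i ; Δ = +0.024209-0.113367i
  [-1]  conj(Y_{2,-1})(Ω₁) = -0.068578+0.250023i ; Y_{2,-1}(Ω₂) = +0.194477+0.139687i ; Δ = -0.048262+0.039044i
  [+0]  conj(Y_{2,0})(Ω₁) = -0.193003-0.000000i ; Y_{2,0}(Ω₂) = -0.213533+0.000000i ; Δ = +0.041213+0.000000i
  [+1]  conj(Y_{2,1})(Ω₁) = +0.068578+0.250023i ; Y_{2,1}(Ω₂) = -0.194477+0.139687i ; Δ = -0.048262-0.039044i
  [+2]  conj(Y_{2,2})(Ω₁) = -0.289247+0.171582i ; Y_{2,2}(Ω₂) = +0.110071-0.326644i ; Δ = +0.024209+0.113367i
Accumulated sum -0.006894+0.000000i; after 4π/(2l+1) scaling, -0.017327+0.000000i ⇒ P_2 = -0.017327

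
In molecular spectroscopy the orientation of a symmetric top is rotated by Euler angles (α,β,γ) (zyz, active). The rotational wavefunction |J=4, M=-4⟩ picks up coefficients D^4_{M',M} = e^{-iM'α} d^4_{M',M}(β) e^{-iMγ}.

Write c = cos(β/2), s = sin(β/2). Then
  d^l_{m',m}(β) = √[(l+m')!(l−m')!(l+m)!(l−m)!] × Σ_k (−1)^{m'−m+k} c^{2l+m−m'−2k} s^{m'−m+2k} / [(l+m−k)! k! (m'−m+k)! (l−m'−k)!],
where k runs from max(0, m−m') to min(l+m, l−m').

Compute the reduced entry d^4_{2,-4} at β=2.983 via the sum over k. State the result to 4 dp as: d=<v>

d=0.0326

d^4_{2,-4}(β=2.9830) via the finite sum:
Half-angle: c=0.079213, s=0.996858. N=√(720·2·1·40320)=7619.763776
k: max(0,(-4)−(2))=0 … min(4+(-4),4−(2))=0
  k=0: (−1)^6·7619.7638/(1440)·0.0792^2·0.9969^6 = +0.032582
d^4_{2,-4}(2.9830) = +0.032582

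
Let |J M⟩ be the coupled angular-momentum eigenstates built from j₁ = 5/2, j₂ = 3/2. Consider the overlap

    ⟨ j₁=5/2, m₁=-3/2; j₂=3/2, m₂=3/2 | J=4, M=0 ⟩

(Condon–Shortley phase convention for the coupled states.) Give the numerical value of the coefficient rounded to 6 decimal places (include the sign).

+√(1/14) ≈ +0.267261

triangle: 0!×5!×3!/9! = 720/362880
(j±m)!: 1!×4!×3!×0!×4!×4! = 82944
prefactor² = (2J+1)×Δ×N² = 10368/7
  k=0: +1/(0!×0!×4!×3!×1!×0!) = 1/144
Σ = 1/144  ⇒  CG² = 10368/7×(1/144)² = 1/14
CG = +√(1/14) = +0.267261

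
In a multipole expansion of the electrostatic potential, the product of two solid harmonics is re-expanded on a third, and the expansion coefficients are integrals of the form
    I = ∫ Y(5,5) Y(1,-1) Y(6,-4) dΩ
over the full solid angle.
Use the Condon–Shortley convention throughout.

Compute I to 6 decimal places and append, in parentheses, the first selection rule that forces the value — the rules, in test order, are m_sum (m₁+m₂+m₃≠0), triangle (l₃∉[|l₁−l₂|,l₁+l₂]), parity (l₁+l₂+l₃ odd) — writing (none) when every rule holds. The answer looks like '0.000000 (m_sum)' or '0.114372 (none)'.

Rules hold: Σm=0, L=12 even, 4≤6≤6.
N = 11·3·13 = 429
Δ = 0!·10!·2!/13! = 1/858
Racah Σ t=0..0: t=0:+1/14400 = 1/14400
⇒ 3j(5 1 6; 0 0 0)² = 6/143, sgn +1
Racah Σ t=0..0: t=0:+1/7257600 = 1/7257600
⇒ 3j(5 1 6; 5 -1 -4)² = 1/858, sgn +1
4πI² = N·(3j₀)²·(3jₘ)² = 3/143
I = +1·√(0.020979/4π) = 0.04085899
No selection rule forces the value: the integral is nonzero (none).

0.040859 (none)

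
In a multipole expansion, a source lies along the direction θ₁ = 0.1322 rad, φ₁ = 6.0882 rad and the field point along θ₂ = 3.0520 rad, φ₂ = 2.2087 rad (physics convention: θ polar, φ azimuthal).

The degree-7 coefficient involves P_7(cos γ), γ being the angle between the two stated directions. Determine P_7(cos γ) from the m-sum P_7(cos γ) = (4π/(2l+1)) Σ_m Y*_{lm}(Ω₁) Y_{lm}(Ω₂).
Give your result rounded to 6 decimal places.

-0.891643

Addition theorem: P_7(cos γ) = (4π/15) Σ_m Y*_{lm}(Ω₁) Y_{lm}(Ω₂), m = −7…7:
  term(m=-7) = (-0.000000, 0.000000)   from Y*(Ω₁)=(0.000000, -0.000000), Y(Ω₂)=(-0.000000, -0.000000)
  term(m=-6) = (0.000000, 0.000000)   from Y*(Ω₁)=(0.000004, -0.000009), Y(Ω₂)=(-0.000001, 0.000001)
  term(m=-5) = (0.000000, 0.000000)   from Y*(Ω₁)=(0.000096, -0.000142), Y(Ω₂)=(0.000001, 0.000025)
  term(m=-4) = (0.000001, -0.000000)   from Y*(Ω₁)=(0.001526, -0.001510), Y(Ω₂)=(0.000385, 0.000258)
  term(m=-3) = (0.000072, -0.000096)   from Y*(Ω₁)=(0.016102, -0.010664), Y(Ω₂)=(0.005840, -0.002085)
  term(m=-2) = (-0.000668, -0.007015)   from Y*(Ω₁)=(0.112124, -0.046085), Y(Ω₂)=(0.016901, -0.055622)
  term(m=-1) = (-0.122378, -0.111273)   from Y*(Ω₁)=(0.468598, -0.092546), Y(Ω₂)=(-0.206217, -0.278186)
  term(m=+0) = (-0.818374, 0.000000)   from Y*(Ω₁)=(0.840963, -0.000000), Y(Ω₂)=(-0.973139, 0.000000)
  term(m=+1) = (-0.122378, 0.111273)   from Y*(Ω₁)=(-0.468598, -0.092546), Y(Ω₂)=(0.206217, -0.278186)
  term(m=+2) = (-0.000668, 0.007015)   from Y*(Ω₁)=(0.112124, 0.046085), Y(Ω₂)=(0.016901, 0.055622)
  term(m=+3) = (0.000072, 0.000096)   from Y*(Ω₁)=(-0.016102, -0.010664), Y(Ω₂)=(-0.005840, -0.002085)
  term(m=+4) = (0.000001, 0.000000)   from Y*(Ω₁)=(0.001526, 0.001510), Y(Ω₂)=(0.000385, -0.000258)
  term(m=+5) = (0.000000, -0.000000)   from Y*(Ω₁)=(-0.000096, -0.000142), Y(Ω₂)=(-0.000001, 0.000025)
  term(m=+6) = (0.000000, -0.000000)   from Y*(Ω₁)=(0.000004, 0.000009), Y(Ω₂)=(-0.000001, -0.000001)
  term(m=+7) = (-0.000000, -0.000000)   from Y*(Ω₁)=(-0.000000, -0.000000), Y(Ω₂)=(0.000000, -0.000000)
Total Σ_m = (-1.064320, 0.000000). Multiply by 0.837758: (-0.891643, 0.000000). P_7(cos γ) = -0.891643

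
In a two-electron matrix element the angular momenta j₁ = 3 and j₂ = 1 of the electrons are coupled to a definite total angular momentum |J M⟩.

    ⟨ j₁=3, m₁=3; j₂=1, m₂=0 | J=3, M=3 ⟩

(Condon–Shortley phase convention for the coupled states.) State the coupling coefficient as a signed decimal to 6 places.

j₁+j₂−J=1  J+j₁−j₂=5  J−j₁+j₂=1  j₁+j₂+J+1=8
(j₁±m₁, j₂±m₂, J±M) = (6,0,1,1,6,0)
P² = 10800
sum k=0..0:
  [0] +1/120 = 1/120
S = 1/120
C² = P²·S² = 3/4 ; C = +0.866025

+√(3/4) ≈ +0.866025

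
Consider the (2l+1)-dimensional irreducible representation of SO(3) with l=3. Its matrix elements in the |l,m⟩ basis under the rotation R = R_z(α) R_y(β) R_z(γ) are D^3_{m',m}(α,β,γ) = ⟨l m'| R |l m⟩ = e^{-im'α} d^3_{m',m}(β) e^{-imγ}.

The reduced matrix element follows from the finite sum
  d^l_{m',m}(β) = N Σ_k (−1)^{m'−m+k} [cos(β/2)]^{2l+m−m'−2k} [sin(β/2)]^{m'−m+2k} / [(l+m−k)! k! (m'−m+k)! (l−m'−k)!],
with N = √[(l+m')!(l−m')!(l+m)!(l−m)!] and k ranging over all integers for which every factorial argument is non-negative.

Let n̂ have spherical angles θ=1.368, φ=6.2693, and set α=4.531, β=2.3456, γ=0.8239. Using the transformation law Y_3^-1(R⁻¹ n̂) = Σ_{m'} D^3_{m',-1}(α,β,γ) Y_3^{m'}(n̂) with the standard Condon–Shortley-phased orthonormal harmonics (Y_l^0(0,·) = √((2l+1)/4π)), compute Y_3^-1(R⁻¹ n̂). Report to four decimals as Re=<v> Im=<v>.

Need the full column D^3_{m',-1} for m'=−3..3 at α=4.5310, β=2.3456, γ=0.8239.
cos(β/2)=0.387572, sin(β/2)=0.921839
d^3_{-3,-1}: single k=2 term ⇒ +0.074262;  D = -0.020504+0.071375i
d^3_{-2,-1}: k∈[1..2] ⇒ +0.025493 -0.288438 = -0.262946;  D = +0.235482+0.116999i
d^3_{-1,-1}: k∈[0..2] ⇒ +0.003389 -0.153395 +0.650845 = +0.500839;  D = +0.300107-0.400969i
d^3_{0,-1}: k∈[0..2] ⇒ -0.027926 +0.473953 -0.893757 = -0.447730;  D = -0.304172-0.328545i
d^3_{1,-1}: k∈[0..2] ⇒ +0.115046 -0.867793 +0.613665 = -0.139081;  D = +0.117429-0.074526i
d^3_{2,-1}: k∈[0..1] ⇒ -0.288438 +0.815885 = +0.527446;  D = -0.197656-0.489011i
d^3_{3,-1}: single k=0 term ⇒ +0.420118;  D = +0.411515-0.084588i
Y_3^{m'}(θ=1.368,φ=6.2693) and Σ D·Y over m':
  (-0.0205+0.0714i)·(+0.3918+0.0163i)  (+0.2355+0.1170i)·(+0.1974+0.0055i)  (+0.3001-0.4010i)·(-0.2523-0.0035i)  (-0.3042-0.3285i)·(-0.2102+0.0000i)  (+0.1174-0.0745i)·(+0.2523-0.0035i)  (-0.1977-0.4890i)·(+0.1974-0.0055i)  (+0.4115-0.0846i)·(-0.3918+0.0163i)
Y_3^-1(R⁻¹ n̂) = -0.148698+0.146400i

Re=-0.1487 Im=0.1464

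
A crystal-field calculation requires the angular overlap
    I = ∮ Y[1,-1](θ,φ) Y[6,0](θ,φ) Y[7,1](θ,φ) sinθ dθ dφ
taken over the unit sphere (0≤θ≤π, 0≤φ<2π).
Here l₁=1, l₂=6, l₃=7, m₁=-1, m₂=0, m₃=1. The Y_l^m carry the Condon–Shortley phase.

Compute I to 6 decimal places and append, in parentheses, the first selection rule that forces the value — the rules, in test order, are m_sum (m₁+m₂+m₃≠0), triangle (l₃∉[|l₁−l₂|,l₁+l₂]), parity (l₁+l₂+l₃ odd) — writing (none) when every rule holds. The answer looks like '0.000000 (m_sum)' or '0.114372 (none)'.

-0.185147 (none)

m-sum 0 ✓  L=14 even ✓  5≤7≤7 ✓
Π(2lᵢ+1) = 3×13×15 = 585
triangle coeff Δ(1,6,7) = 1/1365
Σ_t [0,0]: t=0:+1/518400 = 1/518400
(3j)²=7/195 [(1 6 7; 0 0 0)], sign=-1
Σ_t [0,0]: t=0:+1/1036800 = 1/1036800
(3j)²=4/195 [(1 6 7; -1 0 1)], sign=+1
⇒ 4πI² = 28/65
I = (-1)√(28/65/(4π)) = -0.18514731
No selection rule forces the value: the integral is nonzero (none).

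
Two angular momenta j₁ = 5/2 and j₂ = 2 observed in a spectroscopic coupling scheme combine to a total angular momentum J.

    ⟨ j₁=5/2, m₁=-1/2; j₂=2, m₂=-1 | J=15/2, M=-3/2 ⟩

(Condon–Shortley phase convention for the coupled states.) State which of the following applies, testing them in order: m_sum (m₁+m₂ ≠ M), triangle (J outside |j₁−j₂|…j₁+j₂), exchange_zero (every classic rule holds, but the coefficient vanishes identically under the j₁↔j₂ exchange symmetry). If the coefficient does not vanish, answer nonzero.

triangle

m-sum: m₁+m₂ = -1/2+(-1) = -3/2, M = -3/2  ✓
triangle: need |j₁−j₂| ≤ J ≤ j₁+j₂, i.e. J ∈ [1/2, 9/2]; J = 15/2 is outside ✗ ⇒ coefficient is 0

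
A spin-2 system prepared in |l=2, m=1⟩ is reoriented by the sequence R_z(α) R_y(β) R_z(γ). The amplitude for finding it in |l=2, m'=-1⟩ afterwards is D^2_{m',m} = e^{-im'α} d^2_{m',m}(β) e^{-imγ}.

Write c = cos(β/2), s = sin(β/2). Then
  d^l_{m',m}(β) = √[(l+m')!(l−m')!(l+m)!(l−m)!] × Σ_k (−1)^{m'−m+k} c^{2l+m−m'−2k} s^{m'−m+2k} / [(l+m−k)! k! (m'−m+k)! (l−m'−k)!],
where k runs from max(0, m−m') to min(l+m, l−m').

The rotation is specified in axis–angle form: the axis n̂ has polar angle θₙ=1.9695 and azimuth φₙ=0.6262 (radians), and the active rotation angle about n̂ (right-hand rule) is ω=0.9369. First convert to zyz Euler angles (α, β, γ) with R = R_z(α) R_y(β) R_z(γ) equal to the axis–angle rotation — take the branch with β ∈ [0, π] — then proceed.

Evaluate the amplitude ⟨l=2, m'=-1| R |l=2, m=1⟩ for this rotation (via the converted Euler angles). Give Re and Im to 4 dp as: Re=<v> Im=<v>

Re=-0.1251 Im=-0.3794

Axis–angle → zyz. n̂ = (sinθₙcosφₙ, sinθₙsinφₙ, cosθₙ) = (+0.746708, +0.540102, -0.388224), ω = 0.9369.
R = I cosω + sinω [n̂]ₓ + (1−cosω) n̂n̂ᵀ gives
  R = [+0.819617, +0.477231, +0.316982; -0.148373, +0.711222, -0.687131; -0.553365, +0.516153, +0.653738]
β = atan2(√(R₁₃²+R₂₃²), R₃₃) = 0.858283; α = atan2(R₂₃, R₁₃) mod 2π = 5.144611; γ = atan2(R₃₂, −R₃₁) mod 2π = 0.750618
D^2_{-1,1}(5.1446,0.8583,0.7506) = e^{-i·-1·5.1446}·d^2_{-1,1}(0.8583)·e^{-i·1·0.7506}. Compute d first:
Half-angle: c=0.909323, s=0.416090. N=√(1·6·6·1)=6.000000
The bounds max(0,m−m')=2 and min(l+m,l−m')=3 give 2 terms
  k=2: (−1)^0·6.0000/(2)·0.9093^2·0.4161^2 = +0.429470
  k=3: (−1)^1·6.0000/(6)·0.9093^0·0.4161^4 = -0.029974
d^2_{-1,1}(0.8583) = +0.429470 -0.029974 = +0.399496
Phases: e^{-i·(-1)·5.1446}=+0.418890-0.908037i, e^{-i·(1)·0.7506}=+0.731267-0.682091i ⇒ D=-0.125060-0.379416i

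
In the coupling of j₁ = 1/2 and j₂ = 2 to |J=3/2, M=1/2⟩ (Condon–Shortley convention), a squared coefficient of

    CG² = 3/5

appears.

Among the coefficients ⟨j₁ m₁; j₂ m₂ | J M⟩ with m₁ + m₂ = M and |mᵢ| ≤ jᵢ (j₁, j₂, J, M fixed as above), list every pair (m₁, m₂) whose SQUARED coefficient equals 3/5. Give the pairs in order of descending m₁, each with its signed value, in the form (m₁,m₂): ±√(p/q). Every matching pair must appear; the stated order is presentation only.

Admissible pairs with m₁+m₂ = M = 1/2: (-1/2,1), (1/2,0)
  (m₁,m₂)=(1/2,0): CG² = 2/5, CG = +√(2/5)
  (m₁,m₂)=(-1/2,1): CG² = 3/5, CG = −√(3/5)   ← matches the target
Pairs with CG² = 3/5: (-1/2,1): −√(3/5)

(-1/2,1): −√(3/5)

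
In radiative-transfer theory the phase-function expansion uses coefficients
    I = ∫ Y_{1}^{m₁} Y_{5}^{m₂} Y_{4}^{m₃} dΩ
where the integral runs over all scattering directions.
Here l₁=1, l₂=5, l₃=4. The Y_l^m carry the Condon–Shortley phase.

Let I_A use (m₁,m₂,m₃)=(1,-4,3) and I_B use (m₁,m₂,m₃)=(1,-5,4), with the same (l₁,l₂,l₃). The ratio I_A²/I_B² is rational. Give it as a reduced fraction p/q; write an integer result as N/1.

Shared (l₁,l₂,l₃)=(1,5,4): N and (l;000)² cancel in I_A²/I_B².
A: Δ = 2!·0!·8!/11! = 1/495; Racah Σ t=0..0: t=0:+1/10080 = 1/10080; ⇒ 3j(1 5 4; 1 -4 3)² = 4/55, sgn -1
B: Δ = 2!·0!·8!/11! = 1/495; Racah Σ t=0..0: t=0:+1/80640 = 1/80640; ⇒ 3j(1 5 4; 1 -5 4)² = 1/11, sgn +1
I_A²/I_B² = (4/55)/(1/11) = 4/5

4/5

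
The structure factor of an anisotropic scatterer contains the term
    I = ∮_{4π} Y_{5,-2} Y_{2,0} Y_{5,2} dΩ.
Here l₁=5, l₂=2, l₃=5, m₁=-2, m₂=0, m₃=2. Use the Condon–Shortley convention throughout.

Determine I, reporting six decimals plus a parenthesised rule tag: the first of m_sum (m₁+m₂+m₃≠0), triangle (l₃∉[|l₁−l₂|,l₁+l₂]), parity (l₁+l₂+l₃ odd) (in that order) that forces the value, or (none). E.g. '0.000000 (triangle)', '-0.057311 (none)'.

Checks pass: Σm=0; 12 even; l₃=5∈[3,7].
(2·5+1)(2·2+1)(2·5+1) = 605
Δ: 2! 8! 2! / 13! → 1/38610
sum: t=0:+1/2880 t=1:−1/576 t=2:+1/2880 = -1/960
3j²(5 2 5; 0 0 0) = Δ·Π!·Σ² = 10/429  (sign +1)
sum: t=0:+1/20160 t=1:−1/1440 t=2:+1/2880 = -1/3360
3j²(5 2 5; -2 0 2) = Δ·Π!·Σ² = 6/715  (sign +1)
combine: 4πI² = 605·10/429·6/715 = 20/169
take √, sign +1: I = 0.09704356
No selection rule forces the value: the integral is nonzero (none).

0.097044 (none)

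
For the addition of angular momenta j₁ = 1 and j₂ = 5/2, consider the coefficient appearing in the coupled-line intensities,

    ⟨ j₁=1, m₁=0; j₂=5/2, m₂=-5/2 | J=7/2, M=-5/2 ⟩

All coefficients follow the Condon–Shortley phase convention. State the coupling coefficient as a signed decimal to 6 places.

triangle: 0!·2!·5!/8! = 240/40320
(j±m)!: 1!·1!·0!·5!·1!·6! = 86400
prefactor² = (2J+1)·Δ·N² = 28800/7
  k=0: +1/(0!·0!·1!·0!·1!·5!) = 1/120
Σ = 1/120  ⇒  CG² = 28800/7·(1/120)² = 2/7
CG = +√(2/7) = +0.534522

+0.534522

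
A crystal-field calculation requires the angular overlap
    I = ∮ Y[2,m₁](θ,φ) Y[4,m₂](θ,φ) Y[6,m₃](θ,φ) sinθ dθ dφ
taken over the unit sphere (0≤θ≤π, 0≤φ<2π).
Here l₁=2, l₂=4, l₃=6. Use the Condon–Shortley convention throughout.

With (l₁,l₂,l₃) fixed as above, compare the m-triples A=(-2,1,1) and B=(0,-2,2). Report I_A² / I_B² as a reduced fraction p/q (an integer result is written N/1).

Same 2,4,6: normalisation and zero-m 3j drop out of the ratio.
A: Δ: 0! 4! 8! / 13! → 1/6435; sum: t=0:+1/17280 = 1/17280; 3j²(2 4 6; -2 1 1) = Δ·Π!·Σ² = 7/1287  (sign -1)
B: Δ: 0! 4! 8! / 13! → 1/6435; sum: t=0:+1/5760 = 1/5760; 3j²(2 4 6; 0 -2 2) = Δ·Π!·Σ² = 56/2145  (sign +1)
I_A²/I_B² = (7/1287)/(56/2145) = 5/24

5/24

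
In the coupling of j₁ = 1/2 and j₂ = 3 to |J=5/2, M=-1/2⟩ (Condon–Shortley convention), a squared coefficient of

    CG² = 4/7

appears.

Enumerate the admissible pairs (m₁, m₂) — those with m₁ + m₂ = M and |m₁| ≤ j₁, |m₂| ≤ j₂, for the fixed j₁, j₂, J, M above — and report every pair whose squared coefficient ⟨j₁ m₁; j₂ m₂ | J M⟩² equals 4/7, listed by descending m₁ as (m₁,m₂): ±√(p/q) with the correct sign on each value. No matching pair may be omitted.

Admissible pairs with m₁+m₂ = M = -1/2: (-1/2,0), (1/2,-1)
  (m₁,m₂)=(1/2,-1): CG² = 4/7, CG = +√(4/7)   ← matches the target
  (m₁,m₂)=(-1/2,0): CG² = 3/7, CG = −√(3/7)
Pairs with CG² = 4/7: (1/2,-1): +√(4/7)

(1/2,-1): +√(4/7)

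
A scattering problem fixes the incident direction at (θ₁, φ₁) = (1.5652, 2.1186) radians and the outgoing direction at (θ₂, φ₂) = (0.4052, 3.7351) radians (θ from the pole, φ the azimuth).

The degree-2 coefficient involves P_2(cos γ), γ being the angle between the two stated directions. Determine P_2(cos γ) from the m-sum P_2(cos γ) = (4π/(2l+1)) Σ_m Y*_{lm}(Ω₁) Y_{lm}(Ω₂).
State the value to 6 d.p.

Addition theorem: P_2(cos γ) = (4π/5) Σ_m Y*_{lm}(Ω₁) Y_{lm}(Ω₂), m = −2…2:
  term(m=-2) = -0.02309 + 0.00212j   from Y*(Ω₁)=-0.17672 - 0.34347j, Y(Ω₂)=0.02248 - 0.05566j
  term(m=-1) = -0.00006 - 0.00121j   from Y*(Ω₁)=-0.00225 + 0.00369j, Y(Ω₂)=-0.23202 + 0.15653j
  term(m=+0) = -0.15256 + 0.00000j   from Y*(Ω₁)=-0.31536 + 0.00000j, Y(Ω₂)=0.48375 + 0.00000j
  term(m=+1) = -0.00006 + 0.00121j   from Y*(Ω₁)=0.00225 + 0.00369j, Y(Ω₂)=0.23202 + 0.15653j
  term(m=+2) = -0.02309 - 0.00212j   from Y*(Ω₁)=-0.17672 + 0.34347j, Y(Ω₂)=0.02248 + 0.05566j
Σ over m = -0.19884 + 0.00000j; ×(4π/5) → -0.49975 + 0.00000j. Real part: -0.499752

-0.499752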